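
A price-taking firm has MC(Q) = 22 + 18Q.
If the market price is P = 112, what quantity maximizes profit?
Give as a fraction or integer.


In perfect competition, profit is maximized where P = MC.
112 = 22 + 18Q
90 = 18Q
Q* = 90/18 = 5

5


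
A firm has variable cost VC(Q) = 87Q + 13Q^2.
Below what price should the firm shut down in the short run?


AVC(Q) = VC(Q)/Q = 87 + 13Q
AVC is increasing in Q, so minimum AVC is at Q -> 0+.
Min AVC = 87
The firm should shut down if P < 87.

87


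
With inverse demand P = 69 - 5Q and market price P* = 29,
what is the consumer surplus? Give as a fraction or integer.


Maximum willingness to pay (at Q=0): P_max = 69
Quantity demanded at P* = 29:
Q* = (69 - 29)/5 = 8
CS = (1/2) * Q* * (P_max - P*)
CS = (1/2) * 8 * (69 - 29)
CS = (1/2) * 8 * 40 = 160

160


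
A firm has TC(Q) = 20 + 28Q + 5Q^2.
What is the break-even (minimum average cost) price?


AC(Q) = 20/Q + 28 + 5Q
To minimize: dAC/dQ = -20/Q^2 + 5 = 0
Q^2 = 20/5 = 4
Q* = 2
Min AC = 20/2 + 28 + 5*2
Min AC = 10 + 28 + 10 = 48

48


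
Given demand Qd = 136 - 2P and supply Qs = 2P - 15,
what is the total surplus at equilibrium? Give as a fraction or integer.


Find equilibrium: 136 - 2P = 2P - 15
136 + 15 = 4P
P* = 151/4 = 151/4
Q* = 2*151/4 - 15 = 121/2
Inverse demand: P = 68 - Q/2, so P_max = 68
Inverse supply: P = 15/2 + Q/2, so P_min = 15/2
CS = (1/2) * 121/2 * (68 - 151/4) = 14641/16
PS = (1/2) * 121/2 * (151/4 - 15/2) = 14641/16
TS = CS + PS = 14641/16 + 14641/16 = 14641/8

14641/8


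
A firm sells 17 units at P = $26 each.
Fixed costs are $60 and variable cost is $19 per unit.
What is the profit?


Total Revenue = P * Q = 26 * 17 = $442
Total Cost = FC + VC*Q = 60 + 19*17 = $383
Profit = TR - TC = 442 - 383 = $59

$59


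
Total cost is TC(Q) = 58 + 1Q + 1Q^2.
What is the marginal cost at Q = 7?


MC = dTC/dQ = 1 + 2*1*Q
At Q = 7:
MC = 1 + 2*7
MC = 1 + 14 = 15

15


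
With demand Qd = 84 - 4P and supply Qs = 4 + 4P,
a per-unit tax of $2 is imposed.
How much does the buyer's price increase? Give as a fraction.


With a per-unit tax, the buyer's price increase depends on relative slopes.
Supply slope: d = 4, Demand slope: b = 4
Buyer's price increase = d * tax / (b + d)
= 4 * 2 / (4 + 4)
= 8 / 8 = 1

1


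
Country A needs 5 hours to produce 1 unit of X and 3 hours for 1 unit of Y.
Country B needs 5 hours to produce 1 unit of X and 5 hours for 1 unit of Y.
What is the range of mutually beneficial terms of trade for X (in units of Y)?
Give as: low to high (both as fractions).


Opportunity cost of X for Country A = hours_X / hours_Y = 5/3 = 5/3 units of Y
Opportunity cost of X for Country B = hours_X / hours_Y = 5/5 = 1 units of Y
Terms of trade must be between the two opportunity costs.
Range: 1 to 5/3

1 to 5/3


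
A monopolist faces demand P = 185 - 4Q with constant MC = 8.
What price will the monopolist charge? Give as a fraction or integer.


MR = 185 - 8Q
Set MR = MC: 185 - 8Q = 8
Q* = 177/8
Substitute into demand:
P* = 185 - 4*177/8 = 193/2

193/2


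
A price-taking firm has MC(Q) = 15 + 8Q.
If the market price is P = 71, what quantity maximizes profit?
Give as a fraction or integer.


In perfect competition, profit is maximized where P = MC.
71 = 15 + 8Q
56 = 8Q
Q* = 56/8 = 7

7


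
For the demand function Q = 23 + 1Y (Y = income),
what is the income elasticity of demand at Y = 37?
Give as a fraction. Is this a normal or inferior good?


dQ/dY = 1
At Y = 37: Q = 23 + 1*37 = 60
Ey = (dQ/dY)(Y/Q) = 1 * 37 / 60 = 37/60
Since Ey > 0, this is a normal good.

37/60 (normal good)


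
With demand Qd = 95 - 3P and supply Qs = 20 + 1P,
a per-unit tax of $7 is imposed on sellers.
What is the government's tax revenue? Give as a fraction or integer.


With tax on sellers, new supply: Qs' = 20 + 1(P - 7)
= 13 + 1P
New equilibrium quantity:
Q_new = 67/2
Tax revenue = tax * Q_new = 7 * 67/2 = 469/2

469/2


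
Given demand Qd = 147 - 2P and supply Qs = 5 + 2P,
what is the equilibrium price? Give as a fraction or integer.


At equilibrium, Qd = Qs.
147 - 2P = 5 + 2P
147 - 5 = 2P + 2P
142 = 4P
P* = 142/4 = 71/2

71/2


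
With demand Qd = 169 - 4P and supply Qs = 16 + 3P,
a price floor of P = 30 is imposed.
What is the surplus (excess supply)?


At P = 30:
Qd = 169 - 4*30 = 49
Qs = 16 + 3*30 = 106
Surplus = Qs - Qd = 106 - 49 = 57

57


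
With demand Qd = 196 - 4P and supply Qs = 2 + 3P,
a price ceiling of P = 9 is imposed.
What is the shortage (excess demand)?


At P = 9:
Qd = 196 - 4*9 = 160
Qs = 2 + 3*9 = 29
Shortage = Qd - Qs = 160 - 29 = 131

131


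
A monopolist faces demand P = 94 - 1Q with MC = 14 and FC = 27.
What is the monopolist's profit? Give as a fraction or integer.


MR = MC: 94 - 2Q = 14
Q* = 40
P* = 94 - 1*40 = 54
Profit = (P* - MC)*Q* - FC
= (54 - 14)*40 - 27
= 40*40 - 27
= 1600 - 27 = 1573

1573


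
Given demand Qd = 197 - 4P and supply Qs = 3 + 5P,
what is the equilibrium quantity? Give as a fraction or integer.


First find equilibrium price:
197 - 4P = 3 + 5P
P* = 194/9 = 194/9
Then substitute into demand:
Q* = 197 - 4 * 194/9 = 997/9

997/9


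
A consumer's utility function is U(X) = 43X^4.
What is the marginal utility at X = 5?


MU = dU/dX = 43*4*X^(4-1)
MU = 172*X^3
At X = 5:
MU = 172 * 5^3
MU = 172 * 125 = 21500

21500


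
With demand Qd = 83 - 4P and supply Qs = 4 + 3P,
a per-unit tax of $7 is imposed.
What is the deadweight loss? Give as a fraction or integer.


Pre-tax equilibrium quantity: Q* = 265/7
Post-tax equilibrium quantity: Q_tax = 181/7
Reduction in quantity: Q* - Q_tax = 12
DWL = (1/2) * tax * (Q* - Q_tax)
DWL = (1/2) * 7 * 12 = 42

42


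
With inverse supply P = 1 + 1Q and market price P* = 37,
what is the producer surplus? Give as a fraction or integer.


Minimum supply price (at Q=0): P_min = 1
Quantity supplied at P* = 37:
Q* = (37 - 1)/1 = 36
PS = (1/2) * Q* * (P* - P_min)
PS = (1/2) * 36 * (37 - 1)
PS = (1/2) * 36 * 36 = 648

648


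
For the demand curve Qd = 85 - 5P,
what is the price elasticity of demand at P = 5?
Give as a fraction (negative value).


dQ/dP = -5
At P = 5: Q = 85 - 5*5 = 60
E = (dQ/dP)(P/Q) = (-5)(5/60) = -5/12

-5/12


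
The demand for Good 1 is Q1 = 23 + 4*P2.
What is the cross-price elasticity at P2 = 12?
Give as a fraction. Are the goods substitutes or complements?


dQ1/dP2 = 4
At P2 = 12: Q1 = 23 + 4*12 = 71
Exy = (dQ1/dP2)(P2/Q1) = 4 * 12 / 71 = 48/71
Since Exy > 0, the goods are substitutes.

48/71 (substitutes)


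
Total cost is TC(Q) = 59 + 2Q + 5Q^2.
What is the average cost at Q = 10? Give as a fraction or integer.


TC(10) = 59 + 2*10 + 5*10^2
TC(10) = 59 + 20 + 500 = 579
AC = TC/Q = 579/10 = 579/10

579/10


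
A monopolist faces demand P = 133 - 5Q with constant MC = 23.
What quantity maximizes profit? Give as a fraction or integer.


TR = P*Q = (133 - 5Q)Q = 133Q - 5Q^2
MR = dTR/dQ = 133 - 10Q
Set MR = MC:
133 - 10Q = 23
110 = 10Q
Q* = 110/10 = 11

11


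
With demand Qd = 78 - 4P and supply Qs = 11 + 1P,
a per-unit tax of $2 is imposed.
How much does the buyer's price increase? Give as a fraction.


With a per-unit tax, the buyer's price increase depends on relative slopes.
Supply slope: d = 1, Demand slope: b = 4
Buyer's price increase = d * tax / (b + d)
= 1 * 2 / (4 + 1)
= 2 / 5 = 2/5

2/5


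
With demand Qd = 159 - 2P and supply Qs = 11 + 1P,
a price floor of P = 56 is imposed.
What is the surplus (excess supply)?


At P = 56:
Qd = 159 - 2*56 = 47
Qs = 11 + 1*56 = 67
Surplus = Qs - Qd = 67 - 47 = 20

20


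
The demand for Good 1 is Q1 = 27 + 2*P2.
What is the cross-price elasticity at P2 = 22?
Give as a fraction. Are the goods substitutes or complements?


dQ1/dP2 = 2
At P2 = 22: Q1 = 27 + 2*22 = 71
Exy = (dQ1/dP2)(P2/Q1) = 2 * 22 / 71 = 44/71
Since Exy > 0, the goods are substitutes.

44/71 (substitutes)


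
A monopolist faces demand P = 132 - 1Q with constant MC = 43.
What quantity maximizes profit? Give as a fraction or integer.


TR = P*Q = (132 - 1Q)Q = 132Q - 1Q^2
MR = dTR/dQ = 132 - 2Q
Set MR = MC:
132 - 2Q = 43
89 = 2Q
Q* = 89/2 = 89/2

89/2


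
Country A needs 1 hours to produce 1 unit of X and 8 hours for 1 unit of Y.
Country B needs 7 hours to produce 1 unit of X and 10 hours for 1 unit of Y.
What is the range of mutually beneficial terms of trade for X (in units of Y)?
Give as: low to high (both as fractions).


Opportunity cost of X for Country A = hours_X / hours_Y = 1/8 = 1/8 units of Y
Opportunity cost of X for Country B = hours_X / hours_Y = 7/10 = 7/10 units of Y
Terms of trade must be between the two opportunity costs.
Range: 1/8 to 7/10

1/8 to 7/10


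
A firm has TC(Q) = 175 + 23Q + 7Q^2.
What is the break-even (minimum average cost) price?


AC(Q) = 175/Q + 23 + 7Q
To minimize: dAC/dQ = -175/Q^2 + 7 = 0
Q^2 = 175/7 = 25
Q* = 5
Min AC = 175/5 + 23 + 7*5
Min AC = 35 + 23 + 35 = 93

93


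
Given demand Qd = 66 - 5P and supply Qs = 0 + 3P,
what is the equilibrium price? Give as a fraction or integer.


At equilibrium, Qd = Qs.
66 - 5P = 0 + 3P
66 - 0 = 5P + 3P
66 = 8P
P* = 66/8 = 33/4

33/4


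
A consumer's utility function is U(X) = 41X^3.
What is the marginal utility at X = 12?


MU = dU/dX = 41*3*X^(3-1)
MU = 123*X^2
At X = 12:
MU = 123 * 12^2
MU = 123 * 144 = 17712

17712


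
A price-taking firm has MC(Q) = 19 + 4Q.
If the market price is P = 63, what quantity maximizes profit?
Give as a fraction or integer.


In perfect competition, profit is maximized where P = MC.
63 = 19 + 4Q
44 = 4Q
Q* = 44/4 = 11

11


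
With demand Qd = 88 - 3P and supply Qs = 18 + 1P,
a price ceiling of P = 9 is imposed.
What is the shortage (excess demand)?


At P = 9:
Qd = 88 - 3*9 = 61
Qs = 18 + 1*9 = 27
Shortage = Qd - Qs = 61 - 27 = 34

34


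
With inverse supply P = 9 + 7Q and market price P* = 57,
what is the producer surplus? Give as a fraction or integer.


Minimum supply price (at Q=0): P_min = 9
Quantity supplied at P* = 57:
Q* = (57 - 9)/7 = 48/7
PS = (1/2) * Q* * (P* - P_min)
PS = (1/2) * 48/7 * (57 - 9)
PS = (1/2) * 48/7 * 48 = 1152/7

1152/7


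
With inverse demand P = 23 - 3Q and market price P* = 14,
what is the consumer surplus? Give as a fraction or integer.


Maximum willingness to pay (at Q=0): P_max = 23
Quantity demanded at P* = 14:
Q* = (23 - 14)/3 = 3
CS = (1/2) * Q* * (P_max - P*)
CS = (1/2) * 3 * (23 - 14)
CS = (1/2) * 3 * 9 = 27/2

27/2


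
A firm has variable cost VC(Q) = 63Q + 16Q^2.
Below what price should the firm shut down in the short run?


AVC(Q) = VC(Q)/Q = 63 + 16Q
AVC is increasing in Q, so minimum AVC is at Q -> 0+.
Min AVC = 63
The firm should shut down if P < 63.

63


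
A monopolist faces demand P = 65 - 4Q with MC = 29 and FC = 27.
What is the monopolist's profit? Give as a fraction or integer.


MR = MC: 65 - 8Q = 29
Q* = 9/2
P* = 65 - 4*9/2 = 47
Profit = (P* - MC)*Q* - FC
= (47 - 29)*9/2 - 27
= 18*9/2 - 27
= 81 - 27 = 54

54


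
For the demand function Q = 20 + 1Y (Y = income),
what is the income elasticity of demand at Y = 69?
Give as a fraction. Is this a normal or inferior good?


dQ/dY = 1
At Y = 69: Q = 20 + 1*69 = 89
Ey = (dQ/dY)(Y/Q) = 1 * 69 / 89 = 69/89
Since Ey > 0, this is a normal good.

69/89 (normal good)


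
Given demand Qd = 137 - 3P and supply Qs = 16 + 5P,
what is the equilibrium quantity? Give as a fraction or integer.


First find equilibrium price:
137 - 3P = 16 + 5P
P* = 121/8 = 121/8
Then substitute into demand:
Q* = 137 - 3 * 121/8 = 733/8

733/8


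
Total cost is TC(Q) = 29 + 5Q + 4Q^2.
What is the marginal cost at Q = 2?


MC = dTC/dQ = 5 + 2*4*Q
At Q = 2:
MC = 5 + 8*2
MC = 5 + 16 = 21

21


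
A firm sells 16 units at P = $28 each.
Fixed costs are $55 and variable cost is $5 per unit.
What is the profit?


Total Revenue = P * Q = 28 * 16 = $448
Total Cost = FC + VC*Q = 55 + 5*16 = $135
Profit = TR - TC = 448 - 135 = $313

$313


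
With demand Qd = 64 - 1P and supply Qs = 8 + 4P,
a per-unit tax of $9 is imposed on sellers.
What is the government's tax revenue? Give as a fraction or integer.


With tax on sellers, new supply: Qs' = 8 + 4(P - 9)
= 4P - 28
New equilibrium quantity:
Q_new = 228/5
Tax revenue = tax * Q_new = 9 * 228/5 = 2052/5

2052/5


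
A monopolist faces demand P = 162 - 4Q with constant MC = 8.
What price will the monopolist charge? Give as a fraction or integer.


MR = 162 - 8Q
Set MR = MC: 162 - 8Q = 8
Q* = 77/4
Substitute into demand:
P* = 162 - 4*77/4 = 85

85


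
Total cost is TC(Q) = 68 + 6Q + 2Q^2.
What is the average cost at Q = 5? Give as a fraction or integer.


TC(5) = 68 + 6*5 + 2*5^2
TC(5) = 68 + 30 + 50 = 148
AC = TC/Q = 148/5 = 148/5

148/5


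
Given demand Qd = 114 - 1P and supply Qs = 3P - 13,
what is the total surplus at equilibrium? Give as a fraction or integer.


Find equilibrium: 114 - 1P = 3P - 13
114 + 13 = 4P
P* = 127/4 = 127/4
Q* = 3*127/4 - 13 = 329/4
Inverse demand: P = 114 - Q/1, so P_max = 114
Inverse supply: P = 13/3 + Q/3, so P_min = 13/3
CS = (1/2) * 329/4 * (114 - 127/4) = 108241/32
PS = (1/2) * 329/4 * (127/4 - 13/3) = 108241/96
TS = CS + PS = 108241/32 + 108241/96 = 108241/24

108241/24


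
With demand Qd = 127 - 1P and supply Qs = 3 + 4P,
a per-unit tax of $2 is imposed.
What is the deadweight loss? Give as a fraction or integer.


Pre-tax equilibrium quantity: Q* = 511/5
Post-tax equilibrium quantity: Q_tax = 503/5
Reduction in quantity: Q* - Q_tax = 8/5
DWL = (1/2) * tax * (Q* - Q_tax)
DWL = (1/2) * 2 * 8/5 = 8/5

8/5


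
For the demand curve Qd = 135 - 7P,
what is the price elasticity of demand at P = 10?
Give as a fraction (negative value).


dQ/dP = -7
At P = 10: Q = 135 - 7*10 = 65
E = (dQ/dP)(P/Q) = (-7)(10/65) = -14/13

-14/13


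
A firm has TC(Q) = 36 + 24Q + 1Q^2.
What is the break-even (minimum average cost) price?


AC(Q) = 36/Q + 24 + 1Q
To minimize: dAC/dQ = -36/Q^2 + 1 = 0
Q^2 = 36/1 = 36
Q* = 6
Min AC = 36/6 + 24 + 1*6
Min AC = 6 + 24 + 6 = 36

36


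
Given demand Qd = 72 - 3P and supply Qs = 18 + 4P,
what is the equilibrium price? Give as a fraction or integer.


At equilibrium, Qd = Qs.
72 - 3P = 18 + 4P
72 - 18 = 3P + 4P
54 = 7P
P* = 54/7 = 54/7

54/7


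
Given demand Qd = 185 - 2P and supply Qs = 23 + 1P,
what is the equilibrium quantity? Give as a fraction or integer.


First find equilibrium price:
185 - 2P = 23 + 1P
P* = 162/3 = 54
Then substitute into demand:
Q* = 185 - 2 * 54 = 77

77


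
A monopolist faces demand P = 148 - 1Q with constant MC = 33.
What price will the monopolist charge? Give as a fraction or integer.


MR = 148 - 2Q
Set MR = MC: 148 - 2Q = 33
Q* = 115/2
Substitute into demand:
P* = 148 - 1*115/2 = 181/2

181/2


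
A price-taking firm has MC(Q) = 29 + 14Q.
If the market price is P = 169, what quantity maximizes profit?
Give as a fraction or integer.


In perfect competition, profit is maximized where P = MC.
169 = 29 + 14Q
140 = 14Q
Q* = 140/14 = 10

10


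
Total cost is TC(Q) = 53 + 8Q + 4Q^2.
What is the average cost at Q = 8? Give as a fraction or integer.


TC(8) = 53 + 8*8 + 4*8^2
TC(8) = 53 + 64 + 256 = 373
AC = TC/Q = 373/8 = 373/8

373/8


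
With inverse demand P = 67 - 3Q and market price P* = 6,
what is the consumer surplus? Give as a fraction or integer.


Maximum willingness to pay (at Q=0): P_max = 67
Quantity demanded at P* = 6:
Q* = (67 - 6)/3 = 61/3
CS = (1/2) * Q* * (P_max - P*)
CS = (1/2) * 61/3 * (67 - 6)
CS = (1/2) * 61/3 * 61 = 3721/6

3721/6


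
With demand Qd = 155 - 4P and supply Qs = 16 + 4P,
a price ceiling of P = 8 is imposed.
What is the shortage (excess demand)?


At P = 8:
Qd = 155 - 4*8 = 123
Qs = 16 + 4*8 = 48
Shortage = Qd - Qs = 123 - 48 = 75

75


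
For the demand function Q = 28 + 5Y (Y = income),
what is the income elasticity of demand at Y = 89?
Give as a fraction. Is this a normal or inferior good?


dQ/dY = 5
At Y = 89: Q = 28 + 5*89 = 473
Ey = (dQ/dY)(Y/Q) = 5 * 89 / 473 = 445/473
Since Ey > 0, this is a normal good.

445/473 (normal good)


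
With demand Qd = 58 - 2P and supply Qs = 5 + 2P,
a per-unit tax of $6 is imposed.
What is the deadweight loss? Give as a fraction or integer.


Pre-tax equilibrium quantity: Q* = 63/2
Post-tax equilibrium quantity: Q_tax = 51/2
Reduction in quantity: Q* - Q_tax = 6
DWL = (1/2) * tax * (Q* - Q_tax)
DWL = (1/2) * 6 * 6 = 18

18


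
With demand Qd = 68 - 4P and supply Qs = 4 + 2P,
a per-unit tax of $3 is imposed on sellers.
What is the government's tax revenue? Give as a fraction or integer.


With tax on sellers, new supply: Qs' = 4 + 2(P - 3)
= 2P - 2
New equilibrium quantity:
Q_new = 64/3
Tax revenue = tax * Q_new = 3 * 64/3 = 64

64


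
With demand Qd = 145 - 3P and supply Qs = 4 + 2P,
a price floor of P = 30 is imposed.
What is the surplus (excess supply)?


At P = 30:
Qd = 145 - 3*30 = 55
Qs = 4 + 2*30 = 64
Surplus = Qs - Qd = 64 - 55 = 9

9


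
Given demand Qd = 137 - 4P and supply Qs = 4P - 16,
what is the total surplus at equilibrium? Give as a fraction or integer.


Find equilibrium: 137 - 4P = 4P - 16
137 + 16 = 8P
P* = 153/8 = 153/8
Q* = 4*153/8 - 16 = 121/2
Inverse demand: P = 137/4 - Q/4, so P_max = 137/4
Inverse supply: P = 4 + Q/4, so P_min = 4
CS = (1/2) * 121/2 * (137/4 - 153/8) = 14641/32
PS = (1/2) * 121/2 * (153/8 - 4) = 14641/32
TS = CS + PS = 14641/32 + 14641/32 = 14641/16

14641/16


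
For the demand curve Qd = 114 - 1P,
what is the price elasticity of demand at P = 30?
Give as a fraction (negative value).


dQ/dP = -1
At P = 30: Q = 114 - 1*30 = 84
E = (dQ/dP)(P/Q) = (-1)(30/84) = -5/14

-5/14


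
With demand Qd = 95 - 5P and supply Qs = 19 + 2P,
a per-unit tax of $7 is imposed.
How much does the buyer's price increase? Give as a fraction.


With a per-unit tax, the buyer's price increase depends on relative slopes.
Supply slope: d = 2, Demand slope: b = 5
Buyer's price increase = d * tax / (b + d)
= 2 * 7 / (5 + 2)
= 14 / 7 = 2

2


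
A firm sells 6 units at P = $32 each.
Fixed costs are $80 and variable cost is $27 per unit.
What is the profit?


Total Revenue = P * Q = 32 * 6 = $192
Total Cost = FC + VC*Q = 80 + 27*6 = $242
Profit = TR - TC = 192 - 242 = $-50

$-50


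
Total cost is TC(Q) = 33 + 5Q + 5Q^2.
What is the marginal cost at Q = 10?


MC = dTC/dQ = 5 + 2*5*Q
At Q = 10:
MC = 5 + 10*10
MC = 5 + 100 = 105

105


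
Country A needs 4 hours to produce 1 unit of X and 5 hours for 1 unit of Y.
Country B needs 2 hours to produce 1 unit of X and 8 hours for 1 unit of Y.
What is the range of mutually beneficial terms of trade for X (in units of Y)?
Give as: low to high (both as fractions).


Opportunity cost of X for Country A = hours_X / hours_Y = 4/5 = 4/5 units of Y
Opportunity cost of X for Country B = hours_X / hours_Y = 2/8 = 1/4 units of Y
Terms of trade must be between the two opportunity costs.
Range: 1/4 to 4/5

1/4 to 4/5


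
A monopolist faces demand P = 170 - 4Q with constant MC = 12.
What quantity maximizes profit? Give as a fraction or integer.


TR = P*Q = (170 - 4Q)Q = 170Q - 4Q^2
MR = dTR/dQ = 170 - 8Q
Set MR = MC:
170 - 8Q = 12
158 = 8Q
Q* = 158/8 = 79/4

79/4


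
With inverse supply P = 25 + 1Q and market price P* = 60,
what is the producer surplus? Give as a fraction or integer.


Minimum supply price (at Q=0): P_min = 25
Quantity supplied at P* = 60:
Q* = (60 - 25)/1 = 35
PS = (1/2) * Q* * (P* - P_min)
PS = (1/2) * 35 * (60 - 25)
PS = (1/2) * 35 * 35 = 1225/2

1225/2


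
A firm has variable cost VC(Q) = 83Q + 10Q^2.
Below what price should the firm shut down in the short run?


AVC(Q) = VC(Q)/Q = 83 + 10Q
AVC is increasing in Q, so minimum AVC is at Q -> 0+.
Min AVC = 83
The firm should shut down if P < 83.

83


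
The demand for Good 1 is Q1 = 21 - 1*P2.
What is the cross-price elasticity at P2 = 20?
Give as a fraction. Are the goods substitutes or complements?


dQ1/dP2 = -1
At P2 = 20: Q1 = 21 - 1*20 = 1
Exy = (dQ1/dP2)(P2/Q1) = -1 * 20 / 1 = -20
Since Exy < 0, the goods are complements.

-20 (complements)


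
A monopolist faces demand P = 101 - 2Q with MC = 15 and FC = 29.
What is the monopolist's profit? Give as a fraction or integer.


MR = MC: 101 - 4Q = 15
Q* = 43/2
P* = 101 - 2*43/2 = 58
Profit = (P* - MC)*Q* - FC
= (58 - 15)*43/2 - 29
= 43*43/2 - 29
= 1849/2 - 29 = 1791/2

1791/2


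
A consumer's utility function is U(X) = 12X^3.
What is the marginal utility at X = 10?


MU = dU/dX = 12*3*X^(3-1)
MU = 36*X^2
At X = 10:
MU = 36 * 10^2
MU = 36 * 100 = 3600

3600


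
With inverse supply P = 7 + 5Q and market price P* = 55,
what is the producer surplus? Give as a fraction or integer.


Minimum supply price (at Q=0): P_min = 7
Quantity supplied at P* = 55:
Q* = (55 - 7)/5 = 48/5
PS = (1/2) * Q* * (P* - P_min)
PS = (1/2) * 48/5 * (55 - 7)
PS = (1/2) * 48/5 * 48 = 1152/5

1152/5


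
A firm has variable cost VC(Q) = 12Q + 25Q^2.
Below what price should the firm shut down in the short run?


AVC(Q) = VC(Q)/Q = 12 + 25Q
AVC is increasing in Q, so minimum AVC is at Q -> 0+.
Min AVC = 12
The firm should shut down if P < 12.

12


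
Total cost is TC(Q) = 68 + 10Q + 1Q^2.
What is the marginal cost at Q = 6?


MC = dTC/dQ = 10 + 2*1*Q
At Q = 6:
MC = 10 + 2*6
MC = 10 + 12 = 22

22


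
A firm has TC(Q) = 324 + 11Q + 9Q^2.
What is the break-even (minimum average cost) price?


AC(Q) = 324/Q + 11 + 9Q
To minimize: dAC/dQ = -324/Q^2 + 9 = 0
Q^2 = 324/9 = 36
Q* = 6
Min AC = 324/6 + 11 + 9*6
Min AC = 54 + 11 + 54 = 119

119


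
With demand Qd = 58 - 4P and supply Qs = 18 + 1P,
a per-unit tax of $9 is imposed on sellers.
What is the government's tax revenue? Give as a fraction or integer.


With tax on sellers, new supply: Qs' = 18 + 1(P - 9)
= 9 + 1P
New equilibrium quantity:
Q_new = 94/5
Tax revenue = tax * Q_new = 9 * 94/5 = 846/5

846/5


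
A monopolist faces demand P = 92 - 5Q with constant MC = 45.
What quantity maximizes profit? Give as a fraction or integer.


TR = P*Q = (92 - 5Q)Q = 92Q - 5Q^2
MR = dTR/dQ = 92 - 10Q
Set MR = MC:
92 - 10Q = 45
47 = 10Q
Q* = 47/10 = 47/10

47/10


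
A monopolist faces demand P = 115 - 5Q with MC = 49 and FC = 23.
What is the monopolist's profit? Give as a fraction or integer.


MR = MC: 115 - 10Q = 49
Q* = 33/5
P* = 115 - 5*33/5 = 82
Profit = (P* - MC)*Q* - FC
= (82 - 49)*33/5 - 23
= 33*33/5 - 23
= 1089/5 - 23 = 974/5

974/5


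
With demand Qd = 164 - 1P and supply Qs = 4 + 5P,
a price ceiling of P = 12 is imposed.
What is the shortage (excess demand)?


At P = 12:
Qd = 164 - 1*12 = 152
Qs = 4 + 5*12 = 64
Shortage = Qd - Qs = 152 - 64 = 88

88


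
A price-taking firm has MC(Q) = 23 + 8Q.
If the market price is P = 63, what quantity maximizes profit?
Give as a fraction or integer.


In perfect competition, profit is maximized where P = MC.
63 = 23 + 8Q
40 = 8Q
Q* = 40/8 = 5

5


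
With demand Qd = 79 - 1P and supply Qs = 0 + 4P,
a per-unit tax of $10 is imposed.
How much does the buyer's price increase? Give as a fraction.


With a per-unit tax, the buyer's price increase depends on relative slopes.
Supply slope: d = 4, Demand slope: b = 1
Buyer's price increase = d * tax / (b + d)
= 4 * 10 / (1 + 4)
= 40 / 5 = 8

8


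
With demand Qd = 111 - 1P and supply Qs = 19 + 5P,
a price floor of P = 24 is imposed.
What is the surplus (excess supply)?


At P = 24:
Qd = 111 - 1*24 = 87
Qs = 19 + 5*24 = 139
Surplus = Qs - Qd = 139 - 87 = 52

52


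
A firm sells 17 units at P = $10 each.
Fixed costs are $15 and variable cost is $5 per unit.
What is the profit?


Total Revenue = P * Q = 10 * 17 = $170
Total Cost = FC + VC*Q = 15 + 5*17 = $100
Profit = TR - TC = 170 - 100 = $70

$70


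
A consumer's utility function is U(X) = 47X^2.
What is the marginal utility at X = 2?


MU = dU/dX = 47*2*X^(2-1)
MU = 94*X^1
At X = 2:
MU = 94 * 2^1
MU = 94 * 2 = 188

188


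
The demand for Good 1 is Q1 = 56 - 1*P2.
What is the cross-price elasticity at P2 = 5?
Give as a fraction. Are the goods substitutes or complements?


dQ1/dP2 = -1
At P2 = 5: Q1 = 56 - 1*5 = 51
Exy = (dQ1/dP2)(P2/Q1) = -1 * 5 / 51 = -5/51
Since Exy < 0, the goods are complements.

-5/51 (complements)


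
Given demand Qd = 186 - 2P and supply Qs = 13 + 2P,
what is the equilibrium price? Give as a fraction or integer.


At equilibrium, Qd = Qs.
186 - 2P = 13 + 2P
186 - 13 = 2P + 2P
173 = 4P
P* = 173/4 = 173/4

173/4


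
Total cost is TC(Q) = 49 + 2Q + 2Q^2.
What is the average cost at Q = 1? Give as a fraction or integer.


TC(1) = 49 + 2*1 + 2*1^2
TC(1) = 49 + 2 + 2 = 53
AC = TC/Q = 53/1 = 53

53


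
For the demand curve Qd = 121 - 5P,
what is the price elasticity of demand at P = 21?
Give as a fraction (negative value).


dQ/dP = -5
At P = 21: Q = 121 - 5*21 = 16
E = (dQ/dP)(P/Q) = (-5)(21/16) = -105/16

-105/16


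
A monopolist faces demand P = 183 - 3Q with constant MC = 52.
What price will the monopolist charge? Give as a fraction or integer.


MR = 183 - 6Q
Set MR = MC: 183 - 6Q = 52
Q* = 131/6
Substitute into demand:
P* = 183 - 3*131/6 = 235/2

235/2


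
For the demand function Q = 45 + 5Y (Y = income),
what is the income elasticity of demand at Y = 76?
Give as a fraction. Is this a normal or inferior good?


dQ/dY = 5
At Y = 76: Q = 45 + 5*76 = 425
Ey = (dQ/dY)(Y/Q) = 5 * 76 / 425 = 76/85
Since Ey > 0, this is a normal good.

76/85 (normal good)


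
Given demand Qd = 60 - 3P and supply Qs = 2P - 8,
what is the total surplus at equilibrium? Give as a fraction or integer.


Find equilibrium: 60 - 3P = 2P - 8
60 + 8 = 5P
P* = 68/5 = 68/5
Q* = 2*68/5 - 8 = 96/5
Inverse demand: P = 20 - Q/3, so P_max = 20
Inverse supply: P = 4 + Q/2, so P_min = 4
CS = (1/2) * 96/5 * (20 - 68/5) = 1536/25
PS = (1/2) * 96/5 * (68/5 - 4) = 2304/25
TS = CS + PS = 1536/25 + 2304/25 = 768/5

768/5


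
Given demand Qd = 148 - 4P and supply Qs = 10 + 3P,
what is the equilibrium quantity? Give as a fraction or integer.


First find equilibrium price:
148 - 4P = 10 + 3P
P* = 138/7 = 138/7
Then substitute into demand:
Q* = 148 - 4 * 138/7 = 484/7

484/7


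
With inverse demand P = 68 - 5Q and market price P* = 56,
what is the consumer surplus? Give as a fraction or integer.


Maximum willingness to pay (at Q=0): P_max = 68
Quantity demanded at P* = 56:
Q* = (68 - 56)/5 = 12/5
CS = (1/2) * Q* * (P_max - P*)
CS = (1/2) * 12/5 * (68 - 56)
CS = (1/2) * 12/5 * 12 = 72/5

72/5


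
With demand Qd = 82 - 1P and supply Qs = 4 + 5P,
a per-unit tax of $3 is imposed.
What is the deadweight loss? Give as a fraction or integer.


Pre-tax equilibrium quantity: Q* = 69
Post-tax equilibrium quantity: Q_tax = 133/2
Reduction in quantity: Q* - Q_tax = 5/2
DWL = (1/2) * tax * (Q* - Q_tax)
DWL = (1/2) * 3 * 5/2 = 15/4

15/4


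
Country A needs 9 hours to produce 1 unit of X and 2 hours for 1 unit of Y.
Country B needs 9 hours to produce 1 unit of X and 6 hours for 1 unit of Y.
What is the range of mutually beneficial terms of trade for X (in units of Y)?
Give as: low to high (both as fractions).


Opportunity cost of X for Country A = hours_X / hours_Y = 9/2 = 9/2 units of Y
Opportunity cost of X for Country B = hours_X / hours_Y = 9/6 = 3/2 units of Y
Terms of trade must be between the two opportunity costs.
Range: 3/2 to 9/2

3/2 to 9/2


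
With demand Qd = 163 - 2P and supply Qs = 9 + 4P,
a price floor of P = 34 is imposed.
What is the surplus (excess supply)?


At P = 34:
Qd = 163 - 2*34 = 95
Qs = 9 + 4*34 = 145
Surplus = Qs - Qd = 145 - 95 = 50

50


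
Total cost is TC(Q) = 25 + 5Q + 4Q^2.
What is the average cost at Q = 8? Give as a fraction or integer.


TC(8) = 25 + 5*8 + 4*8^2
TC(8) = 25 + 40 + 256 = 321
AC = TC/Q = 321/8 = 321/8

321/8


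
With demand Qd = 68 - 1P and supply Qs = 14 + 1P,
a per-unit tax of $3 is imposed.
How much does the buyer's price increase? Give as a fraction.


With a per-unit tax, the buyer's price increase depends on relative slopes.
Supply slope: d = 1, Demand slope: b = 1
Buyer's price increase = d * tax / (b + d)
= 1 * 3 / (1 + 1)
= 3 / 2 = 3/2

3/2


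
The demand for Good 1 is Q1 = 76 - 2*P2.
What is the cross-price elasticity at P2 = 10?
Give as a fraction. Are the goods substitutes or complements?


dQ1/dP2 = -2
At P2 = 10: Q1 = 76 - 2*10 = 56
Exy = (dQ1/dP2)(P2/Q1) = -2 * 10 / 56 = -5/14
Since Exy < 0, the goods are complements.

-5/14 (complements)


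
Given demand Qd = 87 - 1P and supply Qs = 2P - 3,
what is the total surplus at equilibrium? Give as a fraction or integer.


Find equilibrium: 87 - 1P = 2P - 3
87 + 3 = 3P
P* = 90/3 = 30
Q* = 2*30 - 3 = 57
Inverse demand: P = 87 - Q/1, so P_max = 87
Inverse supply: P = 3/2 + Q/2, so P_min = 3/2
CS = (1/2) * 57 * (87 - 30) = 3249/2
PS = (1/2) * 57 * (30 - 3/2) = 3249/4
TS = CS + PS = 3249/2 + 3249/4 = 9747/4

9747/4


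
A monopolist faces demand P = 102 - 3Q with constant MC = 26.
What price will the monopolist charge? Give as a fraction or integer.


MR = 102 - 6Q
Set MR = MC: 102 - 6Q = 26
Q* = 38/3
Substitute into demand:
P* = 102 - 3*38/3 = 64

64


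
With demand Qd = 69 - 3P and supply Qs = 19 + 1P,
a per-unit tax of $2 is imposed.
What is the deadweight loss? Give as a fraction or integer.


Pre-tax equilibrium quantity: Q* = 63/2
Post-tax equilibrium quantity: Q_tax = 30
Reduction in quantity: Q* - Q_tax = 3/2
DWL = (1/2) * tax * (Q* - Q_tax)
DWL = (1/2) * 2 * 3/2 = 3/2

3/2


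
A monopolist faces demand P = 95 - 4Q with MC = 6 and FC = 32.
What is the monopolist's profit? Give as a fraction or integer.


MR = MC: 95 - 8Q = 6
Q* = 89/8
P* = 95 - 4*89/8 = 101/2
Profit = (P* - MC)*Q* - FC
= (101/2 - 6)*89/8 - 32
= 89/2*89/8 - 32
= 7921/16 - 32 = 7409/16

7409/16


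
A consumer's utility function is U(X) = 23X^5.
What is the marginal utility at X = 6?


MU = dU/dX = 23*5*X^(5-1)
MU = 115*X^4
At X = 6:
MU = 115 * 6^4
MU = 115 * 1296 = 149040

149040


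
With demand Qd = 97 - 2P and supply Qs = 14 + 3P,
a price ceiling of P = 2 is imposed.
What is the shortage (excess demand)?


At P = 2:
Qd = 97 - 2*2 = 93
Qs = 14 + 3*2 = 20
Shortage = Qd - Qs = 93 - 20 = 73

73


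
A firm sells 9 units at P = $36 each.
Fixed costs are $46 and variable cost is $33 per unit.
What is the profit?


Total Revenue = P * Q = 36 * 9 = $324
Total Cost = FC + VC*Q = 46 + 33*9 = $343
Profit = TR - TC = 324 - 343 = $-19

$-19


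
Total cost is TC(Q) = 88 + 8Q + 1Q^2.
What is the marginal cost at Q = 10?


MC = dTC/dQ = 8 + 2*1*Q
At Q = 10:
MC = 8 + 2*10
MC = 8 + 20 = 28

28


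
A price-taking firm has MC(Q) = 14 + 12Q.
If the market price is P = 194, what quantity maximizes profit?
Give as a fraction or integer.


In perfect competition, profit is maximized where P = MC.
194 = 14 + 12Q
180 = 12Q
Q* = 180/12 = 15

15


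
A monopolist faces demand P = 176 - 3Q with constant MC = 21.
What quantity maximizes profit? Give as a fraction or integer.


TR = P*Q = (176 - 3Q)Q = 176Q - 3Q^2
MR = dTR/dQ = 176 - 6Q
Set MR = MC:
176 - 6Q = 21
155 = 6Q
Q* = 155/6 = 155/6

155/6


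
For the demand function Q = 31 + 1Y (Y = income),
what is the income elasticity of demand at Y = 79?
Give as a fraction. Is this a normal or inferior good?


dQ/dY = 1
At Y = 79: Q = 31 + 1*79 = 110
Ey = (dQ/dY)(Y/Q) = 1 * 79 / 110 = 79/110
Since Ey > 0, this is a normal good.

79/110 (normal good)


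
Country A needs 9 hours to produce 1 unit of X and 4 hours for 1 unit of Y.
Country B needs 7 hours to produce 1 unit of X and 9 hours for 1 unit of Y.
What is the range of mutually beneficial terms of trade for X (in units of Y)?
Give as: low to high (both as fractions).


Opportunity cost of X for Country A = hours_X / hours_Y = 9/4 = 9/4 units of Y
Opportunity cost of X for Country B = hours_X / hours_Y = 7/9 = 7/9 units of Y
Terms of trade must be between the two opportunity costs.
Range: 7/9 to 9/4

7/9 to 9/4


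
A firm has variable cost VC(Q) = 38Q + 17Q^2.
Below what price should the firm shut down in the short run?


AVC(Q) = VC(Q)/Q = 38 + 17Q
AVC is increasing in Q, so minimum AVC is at Q -> 0+.
Min AVC = 38
The firm should shut down if P < 38.

38


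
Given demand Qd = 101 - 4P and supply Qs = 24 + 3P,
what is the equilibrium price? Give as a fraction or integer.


At equilibrium, Qd = Qs.
101 - 4P = 24 + 3P
101 - 24 = 4P + 3P
77 = 7P
P* = 77/7 = 11

11


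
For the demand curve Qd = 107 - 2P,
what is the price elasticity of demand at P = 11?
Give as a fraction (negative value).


dQ/dP = -2
At P = 11: Q = 107 - 2*11 = 85
E = (dQ/dP)(P/Q) = (-2)(11/85) = -22/85

-22/85


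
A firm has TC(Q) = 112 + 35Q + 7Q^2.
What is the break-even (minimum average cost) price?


AC(Q) = 112/Q + 35 + 7Q
To minimize: dAC/dQ = -112/Q^2 + 7 = 0
Q^2 = 112/7 = 16
Q* = 4
Min AC = 112/4 + 35 + 7*4
Min AC = 28 + 35 + 28 = 91

91


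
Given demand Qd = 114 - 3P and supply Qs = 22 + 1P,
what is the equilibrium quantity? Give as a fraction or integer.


First find equilibrium price:
114 - 3P = 22 + 1P
P* = 92/4 = 23
Then substitute into demand:
Q* = 114 - 3 * 23 = 45

45


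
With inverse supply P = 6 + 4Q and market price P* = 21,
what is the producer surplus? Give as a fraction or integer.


Minimum supply price (at Q=0): P_min = 6
Quantity supplied at P* = 21:
Q* = (21 - 6)/4 = 15/4
PS = (1/2) * Q* * (P* - P_min)
PS = (1/2) * 15/4 * (21 - 6)
PS = (1/2) * 15/4 * 15 = 225/8

225/8


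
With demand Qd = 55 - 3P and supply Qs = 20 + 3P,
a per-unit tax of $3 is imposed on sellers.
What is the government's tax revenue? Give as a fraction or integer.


With tax on sellers, new supply: Qs' = 20 + 3(P - 3)
= 11 + 3P
New equilibrium quantity:
Q_new = 33
Tax revenue = tax * Q_new = 3 * 33 = 99

99


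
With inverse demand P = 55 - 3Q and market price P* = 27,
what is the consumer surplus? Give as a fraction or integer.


Maximum willingness to pay (at Q=0): P_max = 55
Quantity demanded at P* = 27:
Q* = (55 - 27)/3 = 28/3
CS = (1/2) * Q* * (P_max - P*)
CS = (1/2) * 28/3 * (55 - 27)
CS = (1/2) * 28/3 * 28 = 392/3

392/3


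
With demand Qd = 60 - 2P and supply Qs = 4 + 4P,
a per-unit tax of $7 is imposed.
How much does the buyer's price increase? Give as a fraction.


With a per-unit tax, the buyer's price increase depends on relative slopes.
Supply slope: d = 4, Demand slope: b = 2
Buyer's price increase = d * tax / (b + d)
= 4 * 7 / (2 + 4)
= 28 / 6 = 14/3

14/3


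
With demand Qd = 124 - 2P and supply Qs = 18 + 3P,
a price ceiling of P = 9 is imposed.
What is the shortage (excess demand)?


At P = 9:
Qd = 124 - 2*9 = 106
Qs = 18 + 3*9 = 45
Shortage = Qd - Qs = 106 - 45 = 61

61


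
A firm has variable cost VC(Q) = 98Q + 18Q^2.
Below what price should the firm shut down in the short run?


AVC(Q) = VC(Q)/Q = 98 + 18Q
AVC is increasing in Q, so minimum AVC is at Q -> 0+.
Min AVC = 98
The firm should shut down if P < 98.

98


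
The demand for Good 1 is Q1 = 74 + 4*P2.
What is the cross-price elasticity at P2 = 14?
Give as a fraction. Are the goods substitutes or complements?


dQ1/dP2 = 4
At P2 = 14: Q1 = 74 + 4*14 = 130
Exy = (dQ1/dP2)(P2/Q1) = 4 * 14 / 130 = 28/65
Since Exy > 0, the goods are substitutes.

28/65 (substitutes)


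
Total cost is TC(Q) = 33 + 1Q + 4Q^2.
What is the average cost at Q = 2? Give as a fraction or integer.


TC(2) = 33 + 1*2 + 4*2^2
TC(2) = 33 + 2 + 16 = 51
AC = TC/Q = 51/2 = 51/2

51/2


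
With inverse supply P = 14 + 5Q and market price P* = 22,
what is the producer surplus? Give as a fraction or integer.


Minimum supply price (at Q=0): P_min = 14
Quantity supplied at P* = 22:
Q* = (22 - 14)/5 = 8/5
PS = (1/2) * Q* * (P* - P_min)
PS = (1/2) * 8/5 * (22 - 14)
PS = (1/2) * 8/5 * 8 = 32/5

32/5


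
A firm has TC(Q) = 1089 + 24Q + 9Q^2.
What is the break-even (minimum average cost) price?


AC(Q) = 1089/Q + 24 + 9Q
To minimize: dAC/dQ = -1089/Q^2 + 9 = 0
Q^2 = 1089/9 = 121
Q* = 11
Min AC = 1089/11 + 24 + 9*11
Min AC = 99 + 24 + 99 = 222

222


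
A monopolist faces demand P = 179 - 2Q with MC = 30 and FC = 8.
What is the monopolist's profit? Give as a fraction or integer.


MR = MC: 179 - 4Q = 30
Q* = 149/4
P* = 179 - 2*149/4 = 209/2
Profit = (P* - MC)*Q* - FC
= (209/2 - 30)*149/4 - 8
= 149/2*149/4 - 8
= 22201/8 - 8 = 22137/8

22137/8


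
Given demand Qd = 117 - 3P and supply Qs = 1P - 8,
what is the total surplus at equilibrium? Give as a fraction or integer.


Find equilibrium: 117 - 3P = 1P - 8
117 + 8 = 4P
P* = 125/4 = 125/4
Q* = 1*125/4 - 8 = 93/4
Inverse demand: P = 39 - Q/3, so P_max = 39
Inverse supply: P = 8 + Q/1, so P_min = 8
CS = (1/2) * 93/4 * (39 - 125/4) = 2883/32
PS = (1/2) * 93/4 * (125/4 - 8) = 8649/32
TS = CS + PS = 2883/32 + 8649/32 = 2883/8

2883/8


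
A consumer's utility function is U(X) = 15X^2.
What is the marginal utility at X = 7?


MU = dU/dX = 15*2*X^(2-1)
MU = 30*X^1
At X = 7:
MU = 30 * 7^1
MU = 30 * 7 = 210

210


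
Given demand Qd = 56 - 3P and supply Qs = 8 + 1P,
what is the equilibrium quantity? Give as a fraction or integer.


First find equilibrium price:
56 - 3P = 8 + 1P
P* = 48/4 = 12
Then substitute into demand:
Q* = 56 - 3 * 12 = 20

20


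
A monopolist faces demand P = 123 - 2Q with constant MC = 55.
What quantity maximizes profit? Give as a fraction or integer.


TR = P*Q = (123 - 2Q)Q = 123Q - 2Q^2
MR = dTR/dQ = 123 - 4Q
Set MR = MC:
123 - 4Q = 55
68 = 4Q
Q* = 68/4 = 17

17


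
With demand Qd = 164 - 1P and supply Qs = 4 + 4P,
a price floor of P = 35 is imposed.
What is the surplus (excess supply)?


At P = 35:
Qd = 164 - 1*35 = 129
Qs = 4 + 4*35 = 144
Surplus = Qs - Qd = 144 - 129 = 15

15


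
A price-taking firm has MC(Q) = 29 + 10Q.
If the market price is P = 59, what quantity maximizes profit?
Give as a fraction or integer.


In perfect competition, profit is maximized where P = MC.
59 = 29 + 10Q
30 = 10Q
Q* = 30/10 = 3

3


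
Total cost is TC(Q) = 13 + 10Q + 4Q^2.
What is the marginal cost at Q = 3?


MC = dTC/dQ = 10 + 2*4*Q
At Q = 3:
MC = 10 + 8*3
MC = 10 + 24 = 34

34


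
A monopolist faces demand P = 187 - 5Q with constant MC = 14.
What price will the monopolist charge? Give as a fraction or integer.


MR = 187 - 10Q
Set MR = MC: 187 - 10Q = 14
Q* = 173/10
Substitute into demand:
P* = 187 - 5*173/10 = 201/2

201/2


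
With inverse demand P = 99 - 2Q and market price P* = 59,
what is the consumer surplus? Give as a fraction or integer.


Maximum willingness to pay (at Q=0): P_max = 99
Quantity demanded at P* = 59:
Q* = (99 - 59)/2 = 20
CS = (1/2) * Q* * (P_max - P*)
CS = (1/2) * 20 * (99 - 59)
CS = (1/2) * 20 * 40 = 400

400


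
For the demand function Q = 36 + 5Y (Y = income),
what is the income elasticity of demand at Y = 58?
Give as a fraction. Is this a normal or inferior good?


dQ/dY = 5
At Y = 58: Q = 36 + 5*58 = 326
Ey = (dQ/dY)(Y/Q) = 5 * 58 / 326 = 145/163
Since Ey > 0, this is a normal good.

145/163 (normal good)


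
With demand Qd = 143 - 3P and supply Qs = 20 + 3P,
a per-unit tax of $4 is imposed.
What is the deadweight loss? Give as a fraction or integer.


Pre-tax equilibrium quantity: Q* = 163/2
Post-tax equilibrium quantity: Q_tax = 151/2
Reduction in quantity: Q* - Q_tax = 6
DWL = (1/2) * tax * (Q* - Q_tax)
DWL = (1/2) * 4 * 6 = 12

12


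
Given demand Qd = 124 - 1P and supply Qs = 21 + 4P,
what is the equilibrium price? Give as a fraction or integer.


At equilibrium, Qd = Qs.
124 - 1P = 21 + 4P
124 - 21 = 1P + 4P
103 = 5P
P* = 103/5 = 103/5

103/5


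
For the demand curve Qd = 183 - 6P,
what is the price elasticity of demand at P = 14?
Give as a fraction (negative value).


dQ/dP = -6
At P = 14: Q = 183 - 6*14 = 99
E = (dQ/dP)(P/Q) = (-6)(14/99) = -28/33

-28/33


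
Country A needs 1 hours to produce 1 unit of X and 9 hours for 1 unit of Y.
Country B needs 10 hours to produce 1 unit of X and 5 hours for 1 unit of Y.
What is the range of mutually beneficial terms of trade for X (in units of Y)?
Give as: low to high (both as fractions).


Opportunity cost of X for Country A = hours_X / hours_Y = 1/9 = 1/9 units of Y
Opportunity cost of X for Country B = hours_X / hours_Y = 10/5 = 2 units of Y
Terms of trade must be between the two opportunity costs.
Range: 1/9 to 2

1/9 to 2
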